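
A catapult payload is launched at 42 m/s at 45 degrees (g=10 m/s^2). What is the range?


Given: v0 = 42 m/s, theta = 45 deg, g = 10 m/s^2
sin(2*45) = sin(90) = 1
Using R = v0^2 * sin(2*theta) / g
R = 42^2 * 1 / 10
R = 1764 / 10
R = 882/5 m

882/5 m


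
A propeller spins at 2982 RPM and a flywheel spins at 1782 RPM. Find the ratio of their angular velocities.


Given: RPM_A = 2982, RPM_B = 1782
omega = 2*pi*RPM/60, so omega_A/omega_B = RPM_A / RPM_B
omega_A/omega_B = 2982 / 1782
omega_A/omega_B = 497/297

497/297


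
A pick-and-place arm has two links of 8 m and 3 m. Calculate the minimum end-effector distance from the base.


Given: L1 = 8 m, L2 = 3 m
For a 2-link planar arm, min reach = |L1 - L2| (second link folded back)
Min reach = |8 - 3|
Min reach = 5 m

5 m


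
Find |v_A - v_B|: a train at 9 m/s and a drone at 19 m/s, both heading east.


Given: v_A = 9 m/s east, v_B = 19 m/s east
Both move in the same direction; relative speed = |v_A - v_B|
|9 - 19| = |-10|
= 10 m/s

10 m/s


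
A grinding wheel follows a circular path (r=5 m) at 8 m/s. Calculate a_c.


Given: v = 8 m/s, r = 5 m
Using a_c = v^2 / r
a_c = 8^2 / 5
a_c = 64 / 5
a_c = 64/5 m/s^2

64/5 m/s^2


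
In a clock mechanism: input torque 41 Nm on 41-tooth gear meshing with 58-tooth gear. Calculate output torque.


Given: N1 = 41, N2 = 58, T1 = 41 Nm
Using T2/T1 = N2/N1
T2 = T1 * N2 / N1
T2 = 41 * 58 / 41
T2 = 2378 / 41
T2 = 58 Nm

58 Nm


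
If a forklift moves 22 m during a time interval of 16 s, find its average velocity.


Given: distance d = 22 m, time t = 16 s
Using v = d / t
v = 22 / 16
v = 11/8 m/s

11/8 m/s


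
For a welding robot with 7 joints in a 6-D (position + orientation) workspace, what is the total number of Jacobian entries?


Given: task space dimension = 6, joints = 7
Jacobian is a 6 x 7 matrix
Total entries = rows * columns
Total = 6 * 7
Total = 42

42


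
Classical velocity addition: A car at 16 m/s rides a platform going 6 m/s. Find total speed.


Given: object velocity = 16 m/s, platform velocity = 6 m/s (same direction)
Using classical velocity addition: v_total = v_object + v_platform
v_total = 16 + 6
v_total = 22 m/s

22 m/s


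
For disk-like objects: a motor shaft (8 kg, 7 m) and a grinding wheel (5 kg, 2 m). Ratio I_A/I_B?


Given: M1=8 kg, R1=7 m, M2=5 kg, R2=2 m
For a disk: I = (1/2)*M*R^2, so I_A/I_B = (M1*R1^2)/(M2*R2^2)
M1*R1^2 = 8*49 = 392
M2*R2^2 = 5*4 = 20
I_A/I_B = 392/20 = 98/5

98/5


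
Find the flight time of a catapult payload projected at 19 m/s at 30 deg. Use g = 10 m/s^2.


Given: v0 = 19 m/s, theta = 30 deg, g = 10 m/s^2
sin(30) = 1/2
Using T = 2*v0*sin(theta) / g
T = 2*19*1/2 / 10
T = 19 / 10
T = 19/10 s

19/10 s


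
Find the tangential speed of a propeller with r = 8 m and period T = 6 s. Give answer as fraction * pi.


Given: radius r = 8 m, period T = 6 s
Using v = 2*pi*r / T
v = 2*pi*8 / 6
v = 16*pi / 6
v = 8/3*pi m/s

8/3*pi m/s


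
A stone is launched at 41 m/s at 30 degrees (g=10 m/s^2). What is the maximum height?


Given: v0 = 41 m/s, theta = 30 deg, g = 10 m/s^2
sin^2(30) = 1/4
Using H = v0^2 * sin^2(theta) / (2*g)
H = 41^2 * 1/4 / (2*10)
H = 1681 * 1/4 / 20
H = 1681/4 / 20
H = 1681/80 m

1681/80 m


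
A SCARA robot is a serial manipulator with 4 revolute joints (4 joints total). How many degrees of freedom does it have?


Given: serial robot with 4 revolute joints
DOF contribution per joint type: revolute=1, prismatic=1, spherical=3, fixed=0
DOF = 4*1
DOF = 4

4


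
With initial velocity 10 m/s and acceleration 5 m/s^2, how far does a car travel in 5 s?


Given: v0 = 10 m/s, a = 5 m/s^2, t = 5 s
Using s = v0*t + (1/2)*a*t^2
s = 10*5 + (1/2)*5*5^2
s = 50 + (1/2)*125
s = 50 + 125/2
s = 225/2

225/2 m


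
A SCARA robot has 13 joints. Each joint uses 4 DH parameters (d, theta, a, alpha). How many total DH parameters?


Given: 13 joints, 4 DH parameters per joint (d, theta, a, alpha)
Total DH parameters = number_of_joints * 4
Total = 13 * 4
Total = 52

52


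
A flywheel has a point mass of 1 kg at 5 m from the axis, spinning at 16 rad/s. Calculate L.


Given: m = 1 kg, r = 5 m, omega = 16 rad/s
For a point mass: I = m*r^2
I = 1*5^2 = 1*25 = 25
L = I*omega = 25*16
L = 400 kg*m^2/s

400 kg*m^2/s


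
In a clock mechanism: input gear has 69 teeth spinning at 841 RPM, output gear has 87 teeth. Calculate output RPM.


Given: N1 = 69 teeth, w1 = 841 RPM, N2 = 87 teeth
Using N1*w1 = N2*w2
w2 = N1*w1 / N2
w2 = 69*841 / 87
w2 = 58029 / 87
w2 = 667 RPM

667 RPM


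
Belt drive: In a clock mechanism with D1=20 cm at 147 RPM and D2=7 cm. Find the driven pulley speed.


Given: D1 = 20 cm, w1 = 147 RPM, D2 = 7 cm
Using D1*w1 = D2*w2
w2 = D1*w1 / D2
w2 = 20*147 / 7
w2 = 2940 / 7
w2 = 420 RPM

420 RPM


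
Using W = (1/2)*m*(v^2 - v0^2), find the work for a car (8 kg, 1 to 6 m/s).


Given: m = 8 kg, v0 = 1 m/s, v = 6 m/s
Using W = (1/2)*m*(v^2 - v0^2)
v^2 = 6^2 = 36
v0^2 = 1^2 = 1
v^2 - v0^2 = 36 - 1 = 35
W = (1/2)*8*35 = 140 J

140 J


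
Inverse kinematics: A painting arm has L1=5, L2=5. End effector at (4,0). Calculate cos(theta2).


Given: L1 = 5, L2 = 5, target (x, y) = (4, 0)
Using cos(theta2) = (x^2 + y^2 - L1^2 - L2^2) / (2*L1*L2)
x^2 + y^2 = 4^2 + 0 = 16
L1^2 + L2^2 = 25 + 25 = 50
Numerator = 16 - 50 = -34
Denominator = 2*5*5 = 50
cos(theta2) = -34/50 = -17/25

-17/25


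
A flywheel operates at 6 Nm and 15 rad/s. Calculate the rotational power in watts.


Given: tau = 6 Nm, omega = 15 rad/s
Using P = tau * omega
P = 6 * 15
P = 90 W

90 W


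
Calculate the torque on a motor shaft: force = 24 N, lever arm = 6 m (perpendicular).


Given: F = 24 N, r = 6 m, angle = 90 deg (perpendicular)
Using tau = F * r * sin(90)
sin(90) = 1
tau = 24 * 6 * 1
tau = 144 Nm

144 Nm


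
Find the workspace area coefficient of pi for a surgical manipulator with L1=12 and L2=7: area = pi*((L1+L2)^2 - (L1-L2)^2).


Given: L1 = 12, L2 = 7
(L1+L2)^2 = (19)^2 = 361
(L1-L2)^2 = (5)^2 = 25
Difference = 361 - 25 = 336
This equals 4*L1*L2 = 4*12*7 = 336
Workspace area = 336*pi

336


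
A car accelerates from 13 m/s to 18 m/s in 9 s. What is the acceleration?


Given: initial velocity v0 = 13 m/s, final velocity v = 18 m/s, time t = 9 s
Using a = (v - v0) / t
a = (18 - 13) / 9
a = 5 / 9
a = 5/9 m/s^2

5/9 m/s^2


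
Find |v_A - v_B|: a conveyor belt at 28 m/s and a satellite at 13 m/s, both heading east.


Given: v_A = 28 m/s east, v_B = 13 m/s east
Both move in the same direction; relative speed = |v_A - v_B|
|28 - 13| = |15|
= 15 m/s

15 m/s


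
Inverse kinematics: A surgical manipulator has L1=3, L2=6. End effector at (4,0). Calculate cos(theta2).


Given: L1 = 3, L2 = 6, target (x, y) = (4, 0)
Using cos(theta2) = (x^2 + y^2 - L1^2 - L2^2) / (2*L1*L2)
x^2 + y^2 = 4^2 + 0 = 16
L1^2 + L2^2 = 9 + 36 = 45
Numerator = 16 - 45 = -29
Denominator = 2*3*6 = 36
cos(theta2) = -29/36 = -29/36

-29/36


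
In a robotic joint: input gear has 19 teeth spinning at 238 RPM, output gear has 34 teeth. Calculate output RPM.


Given: N1 = 19 teeth, w1 = 238 RPM, N2 = 34 teeth
Using N1*w1 = N2*w2
w2 = N1*w1 / N2
w2 = 19*238 / 34
w2 = 4522 / 34
w2 = 133 RPM

133 RPM


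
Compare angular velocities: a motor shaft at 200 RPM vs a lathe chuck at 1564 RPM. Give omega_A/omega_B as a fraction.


Given: RPM_A = 200, RPM_B = 1564
omega = 2*pi*RPM/60, so omega_A/omega_B = RPM_A / RPM_B
omega_A/omega_B = 200 / 1564
omega_A/omega_B = 50/391

50/391


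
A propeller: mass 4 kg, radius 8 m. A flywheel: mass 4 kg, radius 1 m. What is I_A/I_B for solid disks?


Given: M1=4 kg, R1=8 m, M2=4 kg, R2=1 m
For a disk: I = (1/2)*M*R^2, so I_A/I_B = (M1*R1^2)/(M2*R2^2)
M1*R1^2 = 4*64 = 256
M2*R2^2 = 4*1 = 4
I_A/I_B = 256/4 = 64

64


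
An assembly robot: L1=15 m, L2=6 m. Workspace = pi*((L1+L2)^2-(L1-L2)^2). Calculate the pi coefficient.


Given: L1 = 15, L2 = 6
(L1+L2)^2 = (21)^2 = 441
(L1-L2)^2 = (9)^2 = 81
Difference = 441 - 81 = 360
This equals 4*L1*L2 = 4*15*6 = 360
Workspace area = 360*pi

360


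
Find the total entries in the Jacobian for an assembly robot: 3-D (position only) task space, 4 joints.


Given: task space dimension = 3, joints = 4
Jacobian is a 3 x 4 matrix
Total entries = rows * columns
Total = 3 * 4
Total = 12

12


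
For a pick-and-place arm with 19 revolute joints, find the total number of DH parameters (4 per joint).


Given: 19 joints, 4 DH parameters per joint (d, theta, a, alpha)
Total DH parameters = number_of_joints * 4
Total = 19 * 4
Total = 76

76


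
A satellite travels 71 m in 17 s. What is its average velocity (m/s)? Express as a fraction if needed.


Given: distance d = 71 m, time t = 17 s
Using v = d / t
v = 71 / 17
v = 71/17 m/s

71/17 m/s


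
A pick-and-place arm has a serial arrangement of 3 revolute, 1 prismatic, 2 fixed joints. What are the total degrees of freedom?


Given: serial robot with 3 revolute, 1 prismatic, 2 fixed joints
DOF contribution per joint type: revolute=1, prismatic=1, spherical=3, fixed=0
DOF = 3*1 + 1*1 + 2*0
DOF = 4

4


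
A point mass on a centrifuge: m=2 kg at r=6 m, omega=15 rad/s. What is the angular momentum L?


Given: m = 2 kg, r = 6 m, omega = 15 rad/s
For a point mass: I = m*r^2
I = 2*6^2 = 2*36 = 72
L = I*omega = 72*15
L = 1080 kg*m^2/s

1080 kg*m^2/s


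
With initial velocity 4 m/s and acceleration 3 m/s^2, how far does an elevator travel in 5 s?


Given: v0 = 4 m/s, a = 3 m/s^2, t = 5 s
Using s = v0*t + (1/2)*a*t^2
s = 4*5 + (1/2)*3*5^2
s = 20 + (1/2)*75
s = 20 + 75/2
s = 115/2

115/2 m


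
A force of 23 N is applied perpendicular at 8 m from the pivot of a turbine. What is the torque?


Given: F = 23 N, r = 8 m, angle = 90 deg (perpendicular)
Using tau = F * r * sin(90)
sin(90) = 1
tau = 23 * 8 * 1
tau = 184 Nm

184 Nm


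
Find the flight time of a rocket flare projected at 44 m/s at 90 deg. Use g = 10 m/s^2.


Given: v0 = 44 m/s, theta = 90 deg, g = 10 m/s^2
sin(90) = 1
Using T = 2*v0*sin(theta) / g
T = 2*44*1 / 10
T = 88 / 10
T = 44/5 s

44/5 s


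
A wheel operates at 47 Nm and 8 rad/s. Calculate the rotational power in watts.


Given: tau = 47 Nm, omega = 8 rad/s
Using P = tau * omega
P = 47 * 8
P = 376 W

376 W


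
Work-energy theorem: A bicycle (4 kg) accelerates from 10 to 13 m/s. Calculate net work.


Given: m = 4 kg, v0 = 10 m/s, v = 13 m/s
Using W = (1/2)*m*(v^2 - v0^2)
v^2 = 13^2 = 169
v0^2 = 10^2 = 100
v^2 - v0^2 = 169 - 100 = 69
W = (1/2)*4*69 = 138 J

138 J


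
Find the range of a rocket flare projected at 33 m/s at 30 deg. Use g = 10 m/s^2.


Given: v0 = 33 m/s, theta = 30 deg, g = 10 m/s^2
sin(2*30) = sin(60) = sqrt(3)/2
Using R = v0^2 * sin(2*theta) / g
R = 33^2 * (sqrt(3)/2) / 10
R = 1089 * sqrt(3) / 20
R = 1089/20*sqrt(3) m

1089/20*sqrt(3) m


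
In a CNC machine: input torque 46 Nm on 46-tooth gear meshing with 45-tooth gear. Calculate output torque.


Given: N1 = 46, N2 = 45, T1 = 46 Nm
Using T2/T1 = N2/N1
T2 = T1 * N2 / N1
T2 = 46 * 45 / 46
T2 = 2070 / 46
T2 = 45 Nm

45 Nm


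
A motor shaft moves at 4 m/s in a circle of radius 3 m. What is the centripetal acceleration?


Given: v = 4 m/s, r = 3 m
Using a_c = v^2 / r
a_c = 4^2 / 3
a_c = 16 / 3
a_c = 16/3 m/s^2

16/3 m/s^2


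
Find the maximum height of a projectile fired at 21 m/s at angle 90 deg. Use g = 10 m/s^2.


Given: v0 = 21 m/s, theta = 90 deg, g = 10 m/s^2
sin^2(90) = 1
Using H = v0^2 * sin^2(theta) / (2*g)
H = 21^2 * 1 / (2*10)
H = 441 * 1 / 20
H = 441 / 20
H = 441/20 m

441/20 m


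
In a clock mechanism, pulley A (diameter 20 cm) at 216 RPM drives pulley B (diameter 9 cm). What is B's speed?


Given: D1 = 20 cm, w1 = 216 RPM, D2 = 9 cm
Using D1*w1 = D2*w2
w2 = D1*w1 / D2
w2 = 20*216 / 9
w2 = 4320 / 9
w2 = 480 RPM

480 RPM


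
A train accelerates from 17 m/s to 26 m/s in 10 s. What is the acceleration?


Given: initial velocity v0 = 17 m/s, final velocity v = 26 m/s, time t = 10 s
Using a = (v - v0) / t
a = (26 - 17) / 10
a = 9 / 10
a = 9/10 m/s^2

9/10 m/s^2


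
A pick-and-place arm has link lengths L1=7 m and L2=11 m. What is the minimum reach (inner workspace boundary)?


Given: L1 = 7 m, L2 = 11 m
For a 2-link planar arm, min reach = |L1 - L2| (second link folded back)
Min reach = |7 - 11|
Min reach = 4 m

4 m


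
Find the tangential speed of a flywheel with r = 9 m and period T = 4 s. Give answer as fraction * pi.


Given: radius r = 9 m, period T = 4 s
Using v = 2*pi*r / T
v = 2*pi*9 / 4
v = 18*pi / 4
v = 9/2*pi m/s

9/2*pi m/s


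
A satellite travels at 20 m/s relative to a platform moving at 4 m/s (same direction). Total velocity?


Given: object velocity = 20 m/s, platform velocity = 4 m/s (same direction)
Using classical velocity addition: v_total = v_object + v_platform
v_total = 20 + 4
v_total = 24 m/s

24 m/s


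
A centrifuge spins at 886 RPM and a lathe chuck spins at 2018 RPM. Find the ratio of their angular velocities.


Given: RPM_A = 886, RPM_B = 2018
omega = 2*pi*RPM/60, so omega_A/omega_B = RPM_A / RPM_B
omega_A/omega_B = 886 / 2018
omega_A/omega_B = 443/1009

443/1009


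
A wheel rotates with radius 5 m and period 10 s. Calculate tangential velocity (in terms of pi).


Given: radius r = 5 m, period T = 10 s
Using v = 2*pi*r / T
v = 2*pi*5 / 10
v = 10*pi / 10
v = 1*pi m/s

1*pi m/s


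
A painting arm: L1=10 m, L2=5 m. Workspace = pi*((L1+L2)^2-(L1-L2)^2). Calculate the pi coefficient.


Given: L1 = 10, L2 = 5
(L1+L2)^2 = (15)^2 = 225
(L1-L2)^2 = (5)^2 = 25
Difference = 225 - 25 = 200
This equals 4*L1*L2 = 4*10*5 = 200
Workspace area = 200*pi

200


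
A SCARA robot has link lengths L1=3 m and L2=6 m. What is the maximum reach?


Given: L1 = 3 m, L2 = 6 m
For a 2-link planar arm, max reach = L1 + L2 (fully extended)
Max reach = 3 + 6
Max reach = 9 m

9 m


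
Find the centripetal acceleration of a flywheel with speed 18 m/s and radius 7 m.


Given: v = 18 m/s, r = 7 m
Using a_c = v^2 / r
a_c = 18^2 / 7
a_c = 324 / 7
a_c = 324/7 m/s^2

324/7 m/s^2


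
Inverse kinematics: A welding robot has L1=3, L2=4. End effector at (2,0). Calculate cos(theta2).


Given: L1 = 3, L2 = 4, target (x, y) = (2, 0)
Using cos(theta2) = (x^2 + y^2 - L1^2 - L2^2) / (2*L1*L2)
x^2 + y^2 = 2^2 + 0 = 4
L1^2 + L2^2 = 9 + 16 = 25
Numerator = 4 - 25 = -21
Denominator = 2*3*4 = 24
cos(theta2) = -21/24 = -7/8

-7/8


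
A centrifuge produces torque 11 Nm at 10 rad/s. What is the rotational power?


Given: tau = 11 Nm, omega = 10 rad/s
Using P = tau * omega
P = 11 * 10
P = 110 W

110 W


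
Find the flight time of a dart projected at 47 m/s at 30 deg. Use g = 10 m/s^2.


Given: v0 = 47 m/s, theta = 30 deg, g = 10 m/s^2
sin(30) = 1/2
Using T = 2*v0*sin(theta) / g
T = 2*47*1/2 / 10
T = 47 / 10
T = 47/10 s

47/10 s


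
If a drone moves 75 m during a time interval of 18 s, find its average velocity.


Given: distance d = 75 m, time t = 18 s
Using v = d / t
v = 75 / 18
v = 25/6 m/s

25/6 m/s


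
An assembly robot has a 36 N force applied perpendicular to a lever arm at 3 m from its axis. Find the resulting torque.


Given: F = 36 N, r = 3 m, angle = 90 deg (perpendicular)
Using tau = F * r * sin(90)
sin(90) = 1
tau = 36 * 3 * 1
tau = 108 Nm

108 Nm


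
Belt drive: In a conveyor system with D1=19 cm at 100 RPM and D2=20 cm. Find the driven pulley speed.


Given: D1 = 19 cm, w1 = 100 RPM, D2 = 20 cm
Using D1*w1 = D2*w2
w2 = D1*w1 / D2
w2 = 19*100 / 20
w2 = 1900 / 20
w2 = 95 RPM

95 RPM


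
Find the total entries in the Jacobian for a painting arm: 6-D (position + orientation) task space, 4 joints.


Given: task space dimension = 6, joints = 4
Jacobian is a 6 x 4 matrix
Total entries = rows * columns
Total = 6 * 4
Total = 24

24


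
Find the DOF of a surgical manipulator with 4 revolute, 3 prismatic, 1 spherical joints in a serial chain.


Given: serial robot with 4 revolute, 3 prismatic, 1 spherical joints
DOF contribution per joint type: revolute=1, prismatic=1, spherical=3, fixed=0
DOF = 4*1 + 3*1 + 1*3
DOF = 10

10


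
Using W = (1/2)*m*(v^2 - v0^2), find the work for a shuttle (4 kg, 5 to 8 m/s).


Given: m = 4 kg, v0 = 5 m/s, v = 8 m/s
Using W = (1/2)*m*(v^2 - v0^2)
v^2 = 8^2 = 64
v0^2 = 5^2 = 25
v^2 - v0^2 = 64 - 25 = 39
W = (1/2)*4*39 = 78 J

78 J


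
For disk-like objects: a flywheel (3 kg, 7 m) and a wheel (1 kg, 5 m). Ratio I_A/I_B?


Given: M1=3 kg, R1=7 m, M2=1 kg, R2=5 m
For a disk: I = (1/2)*M*R^2, so I_A/I_B = (M1*R1^2)/(M2*R2^2)
M1*R1^2 = 3*49 = 147
M2*R2^2 = 1*25 = 25
I_A/I_B = 147/25 = 147/25

147/25


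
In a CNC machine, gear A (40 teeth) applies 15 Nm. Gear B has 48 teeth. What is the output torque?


Given: N1 = 40, N2 = 48, T1 = 15 Nm
Using T2/T1 = N2/N1
T2 = T1 * N2 / N1
T2 = 15 * 48 / 40
T2 = 720 / 40
T2 = 18 Nm

18 Nm


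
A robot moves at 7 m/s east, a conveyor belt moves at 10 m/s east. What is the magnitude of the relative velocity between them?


Given: v_A = 7 m/s east, v_B = 10 m/s east
Both move in the same direction; relative speed = |v_A - v_B|
|7 - 10| = |-3|
= 3 m/s

3 m/s


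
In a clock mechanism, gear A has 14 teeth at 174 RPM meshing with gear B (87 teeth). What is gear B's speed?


Given: N1 = 14 teeth, w1 = 174 RPM, N2 = 87 teeth
Using N1*w1 = N2*w2
w2 = N1*w1 / N2
w2 = 14*174 / 87
w2 = 2436 / 87
w2 = 28 RPM

28 RPM


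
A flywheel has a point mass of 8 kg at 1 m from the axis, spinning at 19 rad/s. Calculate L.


Given: m = 8 kg, r = 1 m, omega = 19 rad/s
For a point mass: I = m*r^2
I = 8*1^2 = 8*1 = 8
L = I*omega = 8*19
L = 152 kg*m^2/s

152 kg*m^2/s


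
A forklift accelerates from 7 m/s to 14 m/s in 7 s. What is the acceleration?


Given: initial velocity v0 = 7 m/s, final velocity v = 14 m/s, time t = 7 s
Using a = (v - v0) / t
a = (14 - 7) / 7
a = 7 / 7
a = 1 m/s^2

1 m/s^2


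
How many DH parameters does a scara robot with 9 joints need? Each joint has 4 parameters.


Given: 9 joints, 4 DH parameters per joint (d, theta, a, alpha)
Total DH parameters = number_of_joints * 4
Total = 9 * 4
Total = 36

36


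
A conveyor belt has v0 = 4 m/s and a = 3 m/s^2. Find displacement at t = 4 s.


Given: v0 = 4 m/s, a = 3 m/s^2, t = 4 s
Using s = v0*t + (1/2)*a*t^2
s = 4*4 + (1/2)*3*4^2
s = 16 + (1/2)*48
s = 16 + 24
s = 40

40 m


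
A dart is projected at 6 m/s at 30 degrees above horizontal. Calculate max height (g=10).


Given: v0 = 6 m/s, theta = 30 deg, g = 10 m/s^2
sin^2(30) = 1/4
Using H = v0^2 * sin^2(theta) / (2*g)
H = 6^2 * 1/4 / (2*10)
H = 36 * 1/4 / 20
H = 9 / 20
H = 9/20 m

9/20 m


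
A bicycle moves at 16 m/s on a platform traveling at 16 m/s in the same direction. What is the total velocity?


Given: object velocity = 16 m/s, platform velocity = 16 m/s (same direction)
Using classical velocity addition: v_total = v_object + v_platform
v_total = 16 + 16
v_total = 32 m/s

32 m/s


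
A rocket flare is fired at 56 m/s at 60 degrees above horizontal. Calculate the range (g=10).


Given: v0 = 56 m/s, theta = 60 deg, g = 10 m/s^2
sin(2*60) = sin(120) = sqrt(3)/2
Using R = v0^2 * sin(2*theta) / g
R = 56^2 * (sqrt(3)/2) / 10
R = 3136 * sqrt(3) / 20
R = 784/5*sqrt(3) m

784/5*sqrt(3) m


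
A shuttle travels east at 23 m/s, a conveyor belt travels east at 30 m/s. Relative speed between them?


Given: v_A = 23 m/s east, v_B = 30 m/s east
Both move in the same direction; relative speed = |v_A - v_B|
|23 - 30| = |-7|
= 7 m/s

7 m/s


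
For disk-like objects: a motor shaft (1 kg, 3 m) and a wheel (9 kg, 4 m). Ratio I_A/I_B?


Given: M1=1 kg, R1=3 m, M2=9 kg, R2=4 m
For a disk: I = (1/2)*M*R^2, so I_A/I_B = (M1*R1^2)/(M2*R2^2)
M1*R1^2 = 1*9 = 9
M2*R2^2 = 9*16 = 144
I_A/I_B = 9/144 = 1/16

1/16


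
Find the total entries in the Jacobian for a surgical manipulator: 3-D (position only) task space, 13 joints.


Given: task space dimension = 3, joints = 13
Jacobian is a 3 x 13 matrix
Total entries = rows * columns
Total = 3 * 13
Total = 39

39


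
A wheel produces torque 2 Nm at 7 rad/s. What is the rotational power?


Given: tau = 2 Nm, omega = 7 rad/s
Using P = tau * omega
P = 2 * 7
P = 14 W

14 W


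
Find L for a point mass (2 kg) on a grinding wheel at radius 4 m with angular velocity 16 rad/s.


Given: m = 2 kg, r = 4 m, omega = 16 rad/s
For a point mass: I = m*r^2
I = 2*4^2 = 2*16 = 32
L = I*omega = 32*16
L = 512 kg*m^2/s

512 kg*m^2/s


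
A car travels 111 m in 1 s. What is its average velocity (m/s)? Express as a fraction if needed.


Given: distance d = 111 m, time t = 1 s
Using v = d / t
v = 111 / 1
v = 111 m/s

111 m/s


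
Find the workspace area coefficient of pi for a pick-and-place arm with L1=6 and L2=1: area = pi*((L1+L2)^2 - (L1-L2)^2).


Given: L1 = 6, L2 = 1
(L1+L2)^2 = (7)^2 = 49
(L1-L2)^2 = (5)^2 = 25
Difference = 49 - 25 = 24
This equals 4*L1*L2 = 4*6*1 = 24
Workspace area = 24*pi

24


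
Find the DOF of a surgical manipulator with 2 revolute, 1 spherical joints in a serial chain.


Given: serial robot with 2 revolute, 1 spherical joints
DOF contribution per joint type: revolute=1, prismatic=1, spherical=3, fixed=0
DOF = 2*1 + 1*3
DOF = 5

5


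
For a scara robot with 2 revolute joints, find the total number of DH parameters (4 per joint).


Given: 2 joints, 4 DH parameters per joint (d, theta, a, alpha)
Total DH parameters = number_of_joints * 4
Total = 2 * 4
Total = 8

8


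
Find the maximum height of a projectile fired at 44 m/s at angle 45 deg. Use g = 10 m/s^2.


Given: v0 = 44 m/s, theta = 45 deg, g = 10 m/s^2
sin^2(45) = 1/2
Using H = v0^2 * sin^2(theta) / (2*g)
H = 44^2 * 1/2 / (2*10)
H = 1936 * 1/2 / 20
H = 968 / 20
H = 242/5 m

242/5 m


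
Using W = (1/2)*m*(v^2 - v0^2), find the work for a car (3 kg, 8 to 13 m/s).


Given: m = 3 kg, v0 = 8 m/s, v = 13 m/s
Using W = (1/2)*m*(v^2 - v0^2)
v^2 = 13^2 = 169
v0^2 = 8^2 = 64
v^2 - v0^2 = 169 - 64 = 105
W = (1/2)*3*105 = 315/2 J

315/2 J


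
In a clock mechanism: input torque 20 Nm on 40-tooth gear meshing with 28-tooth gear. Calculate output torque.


Given: N1 = 40, N2 = 28, T1 = 20 Nm
Using T2/T1 = N2/N1
T2 = T1 * N2 / N1
T2 = 20 * 28 / 40
T2 = 560 / 40
T2 = 14 Nm

14 Nm


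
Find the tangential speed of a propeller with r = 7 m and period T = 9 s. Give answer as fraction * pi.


Given: radius r = 7 m, period T = 9 s
Using v = 2*pi*r / T
v = 2*pi*7 / 9
v = 14*pi / 9
v = 14/9*pi m/s

14/9*pi m/s


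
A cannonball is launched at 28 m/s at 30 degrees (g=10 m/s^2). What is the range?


Given: v0 = 28 m/s, theta = 30 deg, g = 10 m/s^2
sin(2*30) = sin(60) = sqrt(3)/2
Using R = v0^2 * sin(2*theta) / g
R = 28^2 * (sqrt(3)/2) / 10
R = 784 * sqrt(3) / 20
R = 196/5*sqrt(3) m

196/5*sqrt(3) m


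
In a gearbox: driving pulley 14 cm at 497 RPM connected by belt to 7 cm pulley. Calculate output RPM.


Given: D1 = 14 cm, w1 = 497 RPM, D2 = 7 cm
Using D1*w1 = D2*w2
w2 = D1*w1 / D2
w2 = 14*497 / 7
w2 = 6958 / 7
w2 = 994 RPM

994 RPM


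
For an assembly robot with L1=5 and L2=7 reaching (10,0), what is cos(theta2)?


Given: L1 = 5, L2 = 7, target (x, y) = (10, 0)
Using cos(theta2) = (x^2 + y^2 - L1^2 - L2^2) / (2*L1*L2)
x^2 + y^2 = 10^2 + 0 = 100
L1^2 + L2^2 = 25 + 49 = 74
Numerator = 100 - 74 = 26
Denominator = 2*5*7 = 70
cos(theta2) = 26/70 = 13/35

13/35


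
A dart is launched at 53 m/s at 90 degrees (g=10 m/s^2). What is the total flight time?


Given: v0 = 53 m/s, theta = 90 deg, g = 10 m/s^2
sin(90) = 1
Using T = 2*v0*sin(theta) / g
T = 2*53*1 / 10
T = 106 / 10
T = 53/5 s

53/5 s


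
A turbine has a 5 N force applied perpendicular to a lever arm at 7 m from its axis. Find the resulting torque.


Given: F = 5 N, r = 7 m, angle = 90 deg (perpendicular)
Using tau = F * r * sin(90)
sin(90) = 1
tau = 5 * 7 * 1
tau = 35 Nm

35 Nm


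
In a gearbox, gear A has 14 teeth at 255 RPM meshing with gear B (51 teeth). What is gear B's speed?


Given: N1 = 14 teeth, w1 = 255 RPM, N2 = 51 teeth
Using N1*w1 = N2*w2
w2 = N1*w1 / N2
w2 = 14*255 / 51
w2 = 3570 / 51
w2 = 70 RPM

70 RPM


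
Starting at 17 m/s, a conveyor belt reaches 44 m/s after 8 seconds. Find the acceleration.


Given: initial velocity v0 = 17 m/s, final velocity v = 44 m/s, time t = 8 s
Using a = (v - v0) / t
a = (44 - 17) / 8
a = 27 / 8
a = 27/8 m/s^2

27/8 m/s^2


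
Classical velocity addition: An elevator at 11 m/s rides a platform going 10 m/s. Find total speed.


Given: object velocity = 11 m/s, platform velocity = 10 m/s (same direction)
Using classical velocity addition: v_total = v_object + v_platform
v_total = 11 + 10
v_total = 21 m/s

21 m/s


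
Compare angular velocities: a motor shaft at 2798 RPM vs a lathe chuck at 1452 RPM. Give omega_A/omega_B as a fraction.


Given: RPM_A = 2798, RPM_B = 1452
omega = 2*pi*RPM/60, so omega_A/omega_B = RPM_A / RPM_B
omega_A/omega_B = 2798 / 1452
omega_A/omega_B = 1399/726

1399/726


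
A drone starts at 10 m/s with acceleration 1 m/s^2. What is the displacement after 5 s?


Given: v0 = 10 m/s, a = 1 m/s^2, t = 5 s
Using s = v0*t + (1/2)*a*t^2
s = 10*5 + (1/2)*1*5^2
s = 50 + (1/2)*25
s = 50 + 25/2
s = 125/2

125/2 m


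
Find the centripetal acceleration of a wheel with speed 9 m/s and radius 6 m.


Given: v = 9 m/s, r = 6 m
Using a_c = v^2 / r
a_c = 9^2 / 6
a_c = 81 / 6
a_c = 27/2 m/s^2

27/2 m/s^2


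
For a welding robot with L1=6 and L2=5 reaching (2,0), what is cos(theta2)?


Given: L1 = 6, L2 = 5, target (x, y) = (2, 0)
Using cos(theta2) = (x^2 + y^2 - L1^2 - L2^2) / (2*L1*L2)
x^2 + y^2 = 2^2 + 0 = 4
L1^2 + L2^2 = 36 + 25 = 61
Numerator = 4 - 61 = -57
Denominator = 2*6*5 = 60
cos(theta2) = -57/60 = -19/20

-19/20


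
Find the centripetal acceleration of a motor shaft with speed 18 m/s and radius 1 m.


Given: v = 18 m/s, r = 1 m
Using a_c = v^2 / r
a_c = 18^2 / 1
a_c = 324 / 1
a_c = 324 m/s^2

324 m/s^2


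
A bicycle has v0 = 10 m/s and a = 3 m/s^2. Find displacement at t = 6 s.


Given: v0 = 10 m/s, a = 3 m/s^2, t = 6 s
Using s = v0*t + (1/2)*a*t^2
s = 10*6 + (1/2)*3*6^2
s = 60 + (1/2)*108
s = 60 + 54
s = 114

114 m


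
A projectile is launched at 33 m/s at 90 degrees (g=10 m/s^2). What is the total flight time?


Given: v0 = 33 m/s, theta = 90 deg, g = 10 m/s^2
sin(90) = 1
Using T = 2*v0*sin(theta) / g
T = 2*33*1 / 10
T = 66 / 10
T = 33/5 s

33/5 s


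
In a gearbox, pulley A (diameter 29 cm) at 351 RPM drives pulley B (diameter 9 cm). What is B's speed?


Given: D1 = 29 cm, w1 = 351 RPM, D2 = 9 cm
Using D1*w1 = D2*w2
w2 = D1*w1 / D2
w2 = 29*351 / 9
w2 = 10179 / 9
w2 = 1131 RPM

1131 RPM


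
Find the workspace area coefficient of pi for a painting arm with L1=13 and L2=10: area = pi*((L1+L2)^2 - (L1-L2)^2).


Given: L1 = 13, L2 = 10
(L1+L2)^2 = (23)^2 = 529
(L1-L2)^2 = (3)^2 = 9
Difference = 529 - 9 = 520
This equals 4*L1*L2 = 4*13*10 = 520
Workspace area = 520*pi

520


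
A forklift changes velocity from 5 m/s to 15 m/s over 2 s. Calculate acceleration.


Given: initial velocity v0 = 5 m/s, final velocity v = 15 m/s, time t = 2 s
Using a = (v - v0) / t
a = (15 - 5) / 2
a = 10 / 2
a = 5 m/s^2

5 m/s^2


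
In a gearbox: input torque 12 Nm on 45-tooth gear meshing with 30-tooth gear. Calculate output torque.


Given: N1 = 45, N2 = 30, T1 = 12 Nm
Using T2/T1 = N2/N1
T2 = T1 * N2 / N1
T2 = 12 * 30 / 45
T2 = 360 / 45
T2 = 8 Nm

8 Nm


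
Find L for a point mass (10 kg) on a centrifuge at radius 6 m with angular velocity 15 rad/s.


Given: m = 10 kg, r = 6 m, omega = 15 rad/s
For a point mass: I = m*r^2
I = 10*6^2 = 10*36 = 360
L = I*omega = 360*15
L = 5400 kg*m^2/s

5400 kg*m^2/s


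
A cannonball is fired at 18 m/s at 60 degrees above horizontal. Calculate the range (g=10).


Given: v0 = 18 m/s, theta = 60 deg, g = 10 m/s^2
sin(2*60) = sin(120) = sqrt(3)/2
Using R = v0^2 * sin(2*theta) / g
R = 18^2 * (sqrt(3)/2) / 10
R = 324 * sqrt(3) / 20
R = 81/5*sqrt(3) m

81/5*sqrt(3) m


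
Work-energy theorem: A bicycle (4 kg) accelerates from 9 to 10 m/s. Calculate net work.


Given: m = 4 kg, v0 = 9 m/s, v = 10 m/s
Using W = (1/2)*m*(v^2 - v0^2)
v^2 = 10^2 = 100
v0^2 = 9^2 = 81
v^2 - v0^2 = 100 - 81 = 19
W = (1/2)*4*19 = 38 J

38 J


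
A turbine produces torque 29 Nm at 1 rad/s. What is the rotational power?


Given: tau = 29 Nm, omega = 1 rad/s
Using P = tau * omega
P = 29 * 1
P = 29 W

29 W


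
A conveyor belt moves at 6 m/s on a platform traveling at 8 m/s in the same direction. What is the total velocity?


Given: object velocity = 6 m/s, platform velocity = 8 m/s (same direction)
Using classical velocity addition: v_total = v_object + v_platform
v_total = 6 + 8
v_total = 14 m/s

14 m/s


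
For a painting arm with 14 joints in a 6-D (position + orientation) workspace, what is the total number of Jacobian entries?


Given: task space dimension = 6, joints = 14
Jacobian is a 6 x 14 matrix
Total entries = rows * columns
Total = 6 * 14
Total = 84

84


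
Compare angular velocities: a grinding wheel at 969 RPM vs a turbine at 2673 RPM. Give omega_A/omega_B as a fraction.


Given: RPM_A = 969, RPM_B = 2673
omega = 2*pi*RPM/60, so omega_A/omega_B = RPM_A / RPM_B
omega_A/omega_B = 969 / 2673
omega_A/omega_B = 323/891

323/891


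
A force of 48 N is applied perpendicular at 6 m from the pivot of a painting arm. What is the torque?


Given: F = 48 N, r = 6 m, angle = 90 deg (perpendicular)
Using tau = F * r * sin(90)
sin(90) = 1
tau = 48 * 6 * 1
tau = 288 Nm

288 Nm


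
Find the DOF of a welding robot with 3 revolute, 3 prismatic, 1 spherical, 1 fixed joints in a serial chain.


Given: serial robot with 3 revolute, 3 prismatic, 1 spherical, 1 fixed joints
DOF contribution per joint type: revolute=1, prismatic=1, spherical=3, fixed=0
DOF = 3*1 + 3*1 + 1*3 + 1*0
DOF = 9

9


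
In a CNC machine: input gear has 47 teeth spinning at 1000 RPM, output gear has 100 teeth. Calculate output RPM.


Given: N1 = 47 teeth, w1 = 1000 RPM, N2 = 100 teeth
Using N1*w1 = N2*w2
w2 = N1*w1 / N2
w2 = 47*1000 / 100
w2 = 47000 / 100
w2 = 470 RPM

470 RPM


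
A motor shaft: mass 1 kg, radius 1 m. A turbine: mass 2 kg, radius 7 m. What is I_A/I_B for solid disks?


Given: M1=1 kg, R1=1 m, M2=2 kg, R2=7 m
For a disk: I = (1/2)*M*R^2, so I_A/I_B = (M1*R1^2)/(M2*R2^2)
M1*R1^2 = 1*1 = 1
M2*R2^2 = 2*49 = 98
I_A/I_B = 1/98 = 1/98

1/98


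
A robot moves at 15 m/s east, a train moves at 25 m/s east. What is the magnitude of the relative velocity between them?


Given: v_A = 15 m/s east, v_B = 25 m/s east
Both move in the same direction; relative speed = |v_A - v_B|
|15 - 25| = |-10|
= 10 m/s

10 m/s


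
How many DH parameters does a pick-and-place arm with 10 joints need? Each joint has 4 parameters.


Given: 10 joints, 4 DH parameters per joint (d, theta, a, alpha)
Total DH parameters = number_of_joints * 4
Total = 10 * 4
Total = 40

40


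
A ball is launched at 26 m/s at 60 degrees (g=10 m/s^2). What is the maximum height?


Given: v0 = 26 m/s, theta = 60 deg, g = 10 m/s^2
sin^2(60) = 3/4
Using H = v0^2 * sin^2(theta) / (2*g)
H = 26^2 * 3/4 / (2*10)
H = 676 * 3/4 / 20
H = 507 / 20
H = 507/20 m

507/20 m


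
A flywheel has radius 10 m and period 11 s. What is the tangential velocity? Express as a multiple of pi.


Given: radius r = 10 m, period T = 11 s
Using v = 2*pi*r / T
v = 2*pi*10 / 11
v = 20*pi / 11
v = 20/11*pi m/s

20/11*pi m/s


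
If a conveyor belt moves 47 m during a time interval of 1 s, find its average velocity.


Given: distance d = 47 m, time t = 1 s
Using v = d / t
v = 47 / 1
v = 47 m/s

47 m/s


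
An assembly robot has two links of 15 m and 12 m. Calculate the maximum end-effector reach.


Given: L1 = 15 m, L2 = 12 m
For a 2-link planar arm, max reach = L1 + L2 (fully extended)
Max reach = 15 + 12
Max reach = 27 m

27 m


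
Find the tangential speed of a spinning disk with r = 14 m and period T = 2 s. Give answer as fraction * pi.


Given: radius r = 14 m, period T = 2 s
Using v = 2*pi*r / T
v = 2*pi*14 / 2
v = 28*pi / 2
v = 14*pi m/s

14*pi m/s


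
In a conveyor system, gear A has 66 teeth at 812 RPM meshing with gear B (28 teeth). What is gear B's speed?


Given: N1 = 66 teeth, w1 = 812 RPM, N2 = 28 teeth
Using N1*w1 = N2*w2
w2 = N1*w1 / N2
w2 = 66*812 / 28
w2 = 53592 / 28
w2 = 1914 RPM

1914 RPM


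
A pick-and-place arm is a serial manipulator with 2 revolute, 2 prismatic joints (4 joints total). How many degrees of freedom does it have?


Given: serial robot with 2 revolute, 2 prismatic joints
DOF contribution per joint type: revolute=1, prismatic=1, spherical=3, fixed=0
DOF = 2*1 + 2*1
DOF = 4

4


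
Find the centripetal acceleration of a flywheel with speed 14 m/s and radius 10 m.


Given: v = 14 m/s, r = 10 m
Using a_c = v^2 / r
a_c = 14^2 / 10
a_c = 196 / 10
a_c = 98/5 m/s^2

98/5 m/s^2


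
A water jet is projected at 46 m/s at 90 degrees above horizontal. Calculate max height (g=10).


Given: v0 = 46 m/s, theta = 90 deg, g = 10 m/s^2
sin^2(90) = 1
Using H = v0^2 * sin^2(theta) / (2*g)
H = 46^2 * 1 / (2*10)
H = 2116 * 1 / 20
H = 2116 / 20
H = 529/5 m

529/5 m


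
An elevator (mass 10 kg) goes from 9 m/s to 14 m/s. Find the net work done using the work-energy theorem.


Given: m = 10 kg, v0 = 9 m/s, v = 14 m/s
Using W = (1/2)*m*(v^2 - v0^2)
v^2 = 14^2 = 196
v0^2 = 9^2 = 81
v^2 - v0^2 = 196 - 81 = 115
W = (1/2)*10*115 = 575 J

575 J


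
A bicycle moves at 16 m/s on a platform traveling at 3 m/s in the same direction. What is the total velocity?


Given: object velocity = 16 m/s, platform velocity = 3 m/s (same direction)
Using classical velocity addition: v_total = v_object + v_platform
v_total = 16 + 3
v_total = 19 m/s

19 m/s


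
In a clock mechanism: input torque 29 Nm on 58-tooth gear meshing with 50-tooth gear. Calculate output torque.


Given: N1 = 58, N2 = 50, T1 = 29 Nm
Using T2/T1 = N2/N1
T2 = T1 * N2 / N1
T2 = 29 * 50 / 58
T2 = 1450 / 58
T2 = 25 Nm

25 Nm


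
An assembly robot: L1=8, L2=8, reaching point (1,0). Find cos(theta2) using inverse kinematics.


Given: L1 = 8, L2 = 8, target (x, y) = (1, 0)
Using cos(theta2) = (x^2 + y^2 - L1^2 - L2^2) / (2*L1*L2)
x^2 + y^2 = 1^2 + 0 = 1
L1^2 + L2^2 = 64 + 64 = 128
Numerator = 1 - 128 = -127
Denominator = 2*8*8 = 128
cos(theta2) = -127/128 = -127/128

-127/128


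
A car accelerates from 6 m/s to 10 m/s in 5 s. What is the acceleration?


Given: initial velocity v0 = 6 m/s, final velocity v = 10 m/s, time t = 5 s
Using a = (v - v0) / t
a = (10 - 6) / 5
a = 4 / 5
a = 4/5 m/s^2

4/5 m/s^2


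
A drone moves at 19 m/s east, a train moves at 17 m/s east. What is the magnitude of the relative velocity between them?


Given: v_A = 19 m/s east, v_B = 17 m/s east
Both move in the same direction; relative speed = |v_A - v_B|
|19 - 17| = |2|
= 2 m/s

2 m/s


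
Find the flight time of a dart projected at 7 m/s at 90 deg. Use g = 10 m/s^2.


Given: v0 = 7 m/s, theta = 90 deg, g = 10 m/s^2
sin(90) = 1
Using T = 2*v0*sin(theta) / g
T = 2*7*1 / 10
T = 14 / 10
T = 7/5 s

7/5 s


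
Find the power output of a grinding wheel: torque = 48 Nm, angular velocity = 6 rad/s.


Given: tau = 48 Nm, omega = 6 rad/s
Using P = tau * omega
P = 48 * 6
P = 288 W

288 W


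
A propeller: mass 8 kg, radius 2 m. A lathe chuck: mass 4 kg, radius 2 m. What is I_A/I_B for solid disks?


Given: M1=8 kg, R1=2 m, M2=4 kg, R2=2 m
For a disk: I = (1/2)*M*R^2, so I_A/I_B = (M1*R1^2)/(M2*R2^2)
M1*R1^2 = 8*4 = 32
M2*R2^2 = 4*4 = 16
I_A/I_B = 32/16 = 2

2


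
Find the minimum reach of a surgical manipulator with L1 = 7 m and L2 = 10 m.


Given: L1 = 7 m, L2 = 10 m
For a 2-link planar arm, min reach = |L1 - L2| (second link folded back)
Min reach = |7 - 10|
Min reach = 3 m

3 m


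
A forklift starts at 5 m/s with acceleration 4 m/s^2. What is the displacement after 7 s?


Given: v0 = 5 m/s, a = 4 m/s^2, t = 7 s
Using s = v0*t + (1/2)*a*t^2
s = 5*7 + (1/2)*4*7^2
s = 35 + (1/2)*196
s = 35 + 98
s = 133

133 m


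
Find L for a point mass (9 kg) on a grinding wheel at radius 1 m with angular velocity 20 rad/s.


Given: m = 9 kg, r = 1 m, omega = 20 rad/s
For a point mass: I = m*r^2
I = 9*1^2 = 9*1 = 9
L = I*omega = 9*20
L = 180 kg*m^2/s

180 kg*m^2/s


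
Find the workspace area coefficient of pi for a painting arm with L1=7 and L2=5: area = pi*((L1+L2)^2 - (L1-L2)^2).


Given: L1 = 7, L2 = 5
(L1+L2)^2 = (12)^2 = 144
(L1-L2)^2 = (2)^2 = 4
Difference = 144 - 4 = 140
This equals 4*L1*L2 = 4*7*5 = 140
Workspace area = 140*pi

140


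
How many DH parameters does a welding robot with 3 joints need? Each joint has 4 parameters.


Given: 3 joints, 4 DH parameters per joint (d, theta, a, alpha)
Total DH parameters = number_of_joints * 4
Total = 3 * 4
Total = 12

12


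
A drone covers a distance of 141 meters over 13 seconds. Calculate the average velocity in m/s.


Given: distance d = 141 m, time t = 13 s
Using v = d / t
v = 141 / 13
v = 141/13 m/s

141/13 m/s


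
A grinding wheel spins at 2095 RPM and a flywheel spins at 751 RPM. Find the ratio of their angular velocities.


Given: RPM_A = 2095, RPM_B = 751
omega = 2*pi*RPM/60, so omega_A/omega_B = RPM_A / RPM_B
omega_A/omega_B = 2095 / 751
omega_A/omega_B = 2095/751

2095/751


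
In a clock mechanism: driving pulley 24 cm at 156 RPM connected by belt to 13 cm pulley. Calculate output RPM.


Given: D1 = 24 cm, w1 = 156 RPM, D2 = 13 cm
Using D1*w1 = D2*w2
w2 = D1*w1 / D2
w2 = 24*156 / 13
w2 = 3744 / 13
w2 = 288 RPM

288 RPM


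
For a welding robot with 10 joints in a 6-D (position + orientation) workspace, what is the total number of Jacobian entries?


Given: task space dimension = 6, joints = 10
Jacobian is a 6 x 10 matrix
Total entries = rows * columns
Total = 6 * 10
Total = 60

60


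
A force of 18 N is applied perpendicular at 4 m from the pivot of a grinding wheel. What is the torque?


Given: F = 18 N, r = 4 m, angle = 90 deg (perpendicular)
Using tau = F * r * sin(90)
sin(90) = 1
tau = 18 * 4 * 1
tau = 72 Nm

72 Nm


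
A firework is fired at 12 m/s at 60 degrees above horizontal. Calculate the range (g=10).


Given: v0 = 12 m/s, theta = 60 deg, g = 10 m/s^2
sin(2*60) = sin(120) = sqrt(3)/2
Using R = v0^2 * sin(2*theta) / g
R = 12^2 * (sqrt(3)/2) / 10
R = 144 * sqrt(3) / 20
R = 36/5*sqrt(3) m

36/5*sqrt(3) m


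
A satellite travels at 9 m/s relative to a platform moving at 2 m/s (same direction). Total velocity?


Given: object velocity = 9 m/s, platform velocity = 2 m/s (same direction)
Using classical velocity addition: v_total = v_object + v_platform
v_total = 9 + 2
v_total = 11 m/s

11 m/s


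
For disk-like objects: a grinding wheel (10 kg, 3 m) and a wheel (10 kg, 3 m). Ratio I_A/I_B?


Given: M1=10 kg, R1=3 m, M2=10 kg, R2=3 m
For a disk: I = (1/2)*M*R^2, so I_A/I_B = (M1*R1^2)/(M2*R2^2)
M1*R1^2 = 10*9 = 90
M2*R2^2 = 10*9 = 90
I_A/I_B = 90/90 = 1

1


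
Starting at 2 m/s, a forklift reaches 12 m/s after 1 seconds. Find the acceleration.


Given: initial velocity v0 = 2 m/s, final velocity v = 12 m/s, time t = 1 s
Using a = (v - v0) / t
a = (12 - 2) / 1
a = 10 / 1
a = 10 m/s^2

10 m/s^2


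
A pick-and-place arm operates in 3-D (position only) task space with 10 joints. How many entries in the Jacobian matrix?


Given: task space dimension = 3, joints = 10
Jacobian is a 3 x 10 matrix
Total entries = rows * columns
Total = 3 * 10
Total = 30

30


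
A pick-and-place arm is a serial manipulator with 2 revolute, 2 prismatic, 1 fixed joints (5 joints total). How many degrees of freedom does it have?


Given: serial robot with 2 revolute, 2 prismatic, 1 fixed joints
DOF contribution per joint type: revolute=1, prismatic=1, spherical=3, fixed=0
DOF = 2*1 + 2*1 + 1*0
DOF = 4

4


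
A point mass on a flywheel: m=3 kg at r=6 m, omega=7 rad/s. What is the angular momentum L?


Given: m = 3 kg, r = 6 m, omega = 7 rad/s
For a point mass: I = m*r^2
I = 3*6^2 = 3*36 = 108
L = I*omega = 108*7
L = 756 kg*m^2/s

756 kg*m^2/s
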